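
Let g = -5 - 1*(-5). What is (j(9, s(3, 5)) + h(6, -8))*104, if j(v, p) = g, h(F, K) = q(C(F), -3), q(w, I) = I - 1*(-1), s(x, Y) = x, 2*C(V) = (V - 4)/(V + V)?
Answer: -208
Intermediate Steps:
g = 0 (g = -5 + 5 = 0)
C(V) = (-4 + V)/(4*V) (C(V) = ((V - 4)/(V + V))/2 = ((-4 + V)/((2*V)))/2 = ((-4 + V)*(1/(2*V)))/2 = ((-4 + V)/(2*V))/2 = (-4 + V)/(4*V))
q(w, I) = 1 + I (q(w, I) = I + 1 = 1 + I)
h(F, K) = -2 (h(F, K) = 1 - 3 = -2)
j(v, p) = 0
(j(9, s(3, 5)) + h(6, -8))*104 = (0 - 2)*104 = -2*104 = -208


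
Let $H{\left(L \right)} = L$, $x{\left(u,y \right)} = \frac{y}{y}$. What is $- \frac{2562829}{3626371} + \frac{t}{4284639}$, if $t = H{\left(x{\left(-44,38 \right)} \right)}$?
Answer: $- \frac{10980793457360}{15537690615069} \approx -0.70672$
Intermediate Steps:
$x{\left(u,y \right)} = 1$
$t = 1$
$- \frac{2562829}{3626371} + \frac{t}{4284639} = - \frac{2562829}{3626371} + 1 \cdot \frac{1}{4284639} = \left(-2562829\right) \frac{1}{3626371} + 1 \cdot \frac{1}{4284639} = - \frac{2562829}{3626371} + \frac{1}{4284639} = - \frac{10980793457360}{15537690615069}$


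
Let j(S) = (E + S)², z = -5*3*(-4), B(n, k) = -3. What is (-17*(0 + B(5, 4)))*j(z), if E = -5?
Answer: 154275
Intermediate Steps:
z = 60 (z = -15*(-4) = 60)
j(S) = (-5 + S)²
(-17*(0 + B(5, 4)))*j(z) = (-17*(0 - 3))*(-5 + 60)² = -17*(-3)*55² = 51*3025 = 154275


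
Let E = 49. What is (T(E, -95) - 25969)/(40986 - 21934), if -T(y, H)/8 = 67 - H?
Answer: -27265/19052 ≈ -1.4311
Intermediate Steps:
T(y, H) = -536 + 8*H (T(y, H) = -8*(67 - H) = -536 + 8*H)
(T(E, -95) - 25969)/(40986 - 21934) = ((-536 + 8*(-95)) - 25969)/(40986 - 21934) = ((-536 - 760) - 25969)/19052 = (-1296 - 25969)*(1/19052) = -27265*1/19052 = -27265/19052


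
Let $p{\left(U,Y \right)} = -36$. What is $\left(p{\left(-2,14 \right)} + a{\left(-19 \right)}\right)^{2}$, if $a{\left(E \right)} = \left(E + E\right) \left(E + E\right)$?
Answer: $1982464$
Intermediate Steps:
$a{\left(E \right)} = 4 E^{2}$ ($a{\left(E \right)} = 2 E 2 E = 4 E^{2}$)
$\left(p{\left(-2,14 \right)} + a{\left(-19 \right)}\right)^{2} = \left(-36 + 4 \left(-19\right)^{2}\right)^{2} = \left(-36 + 4 \cdot 361\right)^{2} = \left(-36 + 1444\right)^{2} = 1408^{2} = 1982464$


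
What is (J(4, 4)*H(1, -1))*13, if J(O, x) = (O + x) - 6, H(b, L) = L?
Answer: -26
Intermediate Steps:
J(O, x) = -6 + O + x
(J(4, 4)*H(1, -1))*13 = ((-6 + 4 + 4)*(-1))*13 = (2*(-1))*13 = -2*13 = -26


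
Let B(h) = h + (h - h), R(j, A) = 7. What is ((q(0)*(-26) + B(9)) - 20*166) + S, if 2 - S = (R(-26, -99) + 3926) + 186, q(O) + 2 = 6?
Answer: -7532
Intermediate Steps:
q(O) = 4 (q(O) = -2 + 6 = 4)
B(h) = h (B(h) = h + 0 = h)
S = -4117 (S = 2 - ((7 + 3926) + 186) = 2 - (3933 + 186) = 2 - 1*4119 = 2 - 4119 = -4117)
((q(0)*(-26) + B(9)) - 20*166) + S = ((4*(-26) + 9) - 20*166) - 4117 = ((-104 + 9) - 1*3320) - 4117 = (-95 - 3320) - 4117 = -3415 - 4117 = -7532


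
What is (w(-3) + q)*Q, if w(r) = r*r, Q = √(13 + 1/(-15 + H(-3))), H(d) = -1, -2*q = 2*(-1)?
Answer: 15*√23/2 ≈ 35.969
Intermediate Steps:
q = 1 (q = -(-1) = -½*(-2) = 1)
Q = 3*√23/4 (Q = √(13 + 1/(-15 - 1)) = √(13 + 1/(-16)) = √(13 - 1/16) = √(207/16) = 3*√23/4 ≈ 3.5969)
w(r) = r²
(w(-3) + q)*Q = ((-3)² + 1)*(3*√23/4) = (9 + 1)*(3*√23/4) = 10*(3*√23/4) = 15*√23/2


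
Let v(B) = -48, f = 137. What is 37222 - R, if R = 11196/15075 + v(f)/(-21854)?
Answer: 681250396562/18302725 ≈ 37221.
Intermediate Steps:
R = 13633388/18302725 (R = 11196/15075 - 48/(-21854) = 11196*(1/15075) - 48*(-1/21854) = 1244/1675 + 24/10927 = 13633388/18302725 ≈ 0.74488)
37222 - R = 37222 - 1*13633388/18302725 = 37222 - 13633388/18302725 = 681250396562/18302725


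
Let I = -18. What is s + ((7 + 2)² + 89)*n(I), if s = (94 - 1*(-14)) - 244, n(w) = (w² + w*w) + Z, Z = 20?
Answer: 113424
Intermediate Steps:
n(w) = 20 + 2*w² (n(w) = (w² + w*w) + 20 = (w² + w²) + 20 = 2*w² + 20 = 20 + 2*w²)
s = -136 (s = (94 + 14) - 244 = 108 - 244 = -136)
s + ((7 + 2)² + 89)*n(I) = -136 + ((7 + 2)² + 89)*(20 + 2*(-18)²) = -136 + (9² + 89)*(20 + 2*324) = -136 + (81 + 89)*(20 + 648) = -136 + 170*668 = -136 + 113560 = 113424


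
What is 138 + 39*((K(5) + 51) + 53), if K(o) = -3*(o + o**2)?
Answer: 684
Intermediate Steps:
K(o) = -3*o - 3*o**2
138 + 39*((K(5) + 51) + 53) = 138 + 39*((-3*5*(1 + 5) + 51) + 53) = 138 + 39*((-3*5*6 + 51) + 53) = 138 + 39*((-90 + 51) + 53) = 138 + 39*(-39 + 53) = 138 + 39*14 = 138 + 546 = 684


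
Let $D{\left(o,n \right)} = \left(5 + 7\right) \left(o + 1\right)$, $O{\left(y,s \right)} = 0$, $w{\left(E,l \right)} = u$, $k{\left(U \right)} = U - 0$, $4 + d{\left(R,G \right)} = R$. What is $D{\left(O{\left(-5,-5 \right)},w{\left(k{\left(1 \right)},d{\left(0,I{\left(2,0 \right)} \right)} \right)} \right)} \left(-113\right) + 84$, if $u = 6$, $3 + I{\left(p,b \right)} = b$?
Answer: $-1272$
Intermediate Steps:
$I{\left(p,b \right)} = -3 + b$
$d{\left(R,G \right)} = -4 + R$
$k{\left(U \right)} = U$ ($k{\left(U \right)} = U + 0 = U$)
$w{\left(E,l \right)} = 6$
$D{\left(o,n \right)} = 12 + 12 o$ ($D{\left(o,n \right)} = 12 \left(1 + o\right) = 12 + 12 o$)
$D{\left(O{\left(-5,-5 \right)},w{\left(k{\left(1 \right)},d{\left(0,I{\left(2,0 \right)} \right)} \right)} \right)} \left(-113\right) + 84 = \left(12 + 12 \cdot 0\right) \left(-113\right) + 84 = \left(12 + 0\right) \left(-113\right) + 84 = 12 \left(-113\right) + 84 = -1356 + 84 = -1272$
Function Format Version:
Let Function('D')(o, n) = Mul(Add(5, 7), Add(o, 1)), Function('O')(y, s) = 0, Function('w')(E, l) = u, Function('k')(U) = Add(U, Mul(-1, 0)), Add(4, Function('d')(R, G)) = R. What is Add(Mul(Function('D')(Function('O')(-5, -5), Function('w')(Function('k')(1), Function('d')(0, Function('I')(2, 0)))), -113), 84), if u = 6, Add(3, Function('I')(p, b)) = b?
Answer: -1272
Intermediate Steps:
Function('I')(p, b) = Add(-3, b)
Function('d')(R, G) = Add(-4, R)
Function('k')(U) = U (Function('k')(U) = Add(U, 0) = U)
Function('w')(E, l) = 6
Function('D')(o, n) = Add(12, Mul(12, o)) (Function('D')(o, n) = Mul(12, Add(1, o)) = Add(12, Mul(12, o)))
Add(Mul(Function('D')(Function('O')(-5, -5), Function('w')(Function('k')(1), Function('d')(0, Function('I')(2, 0)))), -113), 84) = Add(Mul(Add(12, Mul(12, 0)), -113), 84) = Add(Mul(Add(12, 0), -113), 84) = Add(Mul(12, -113), 84) = Add(-1356, 84) = -1272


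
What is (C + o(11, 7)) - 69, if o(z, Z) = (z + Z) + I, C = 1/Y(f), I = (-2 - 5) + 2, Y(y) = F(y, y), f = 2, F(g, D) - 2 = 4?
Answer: -335/6 ≈ -55.833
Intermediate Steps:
F(g, D) = 6 (F(g, D) = 2 + 4 = 6)
Y(y) = 6
I = -5 (I = -7 + 2 = -5)
C = ⅙ (C = 1/6 = ⅙ ≈ 0.16667)
o(z, Z) = -5 + Z + z (o(z, Z) = (z + Z) - 5 = (Z + z) - 5 = -5 + Z + z)
(C + o(11, 7)) - 69 = (⅙ + (-5 + 7 + 11)) - 69 = (⅙ + 13) - 69 = 79/6 - 69 = -335/6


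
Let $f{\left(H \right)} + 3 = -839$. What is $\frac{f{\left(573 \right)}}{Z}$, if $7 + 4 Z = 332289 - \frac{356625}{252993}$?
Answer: $- \frac{284026808}{28021554467} \approx -0.010136$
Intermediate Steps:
$f{\left(H \right)} = -842$ ($f{\left(H \right)} = -3 - 839 = -842$)
$Z = \frac{28021554467}{337324}$ ($Z = - \frac{7}{4} + \frac{332289 - \frac{356625}{252993}}{4} = - \frac{7}{4} + \frac{332289 - 356625 \cdot \frac{1}{252993}}{4} = - \frac{7}{4} + \frac{332289 - \frac{118875}{84331}}{4} = - \frac{7}{4} + \frac{1}{4} \cdot \frac{28022144784}{84331} = - \frac{7}{4} + \frac{7005536196}{84331} = \frac{28021554467}{337324} \approx 83070.0$)
$\frac{f{\left(573 \right)}}{Z} = - \frac{842}{\frac{28021554467}{337324}} = \left(-842\right) \frac{337324}{28021554467} = - \frac{284026808}{28021554467}$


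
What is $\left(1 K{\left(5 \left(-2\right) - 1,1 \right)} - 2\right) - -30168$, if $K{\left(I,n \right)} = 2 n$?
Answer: $30168$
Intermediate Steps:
$\left(1 K{\left(5 \left(-2\right) - 1,1 \right)} - 2\right) - -30168 = \left(1 \cdot 2 \cdot 1 - 2\right) - -30168 = \left(1 \cdot 2 - 2\right) + 30168 = \left(2 - 2\right) + 30168 = 0 + 30168 = 30168$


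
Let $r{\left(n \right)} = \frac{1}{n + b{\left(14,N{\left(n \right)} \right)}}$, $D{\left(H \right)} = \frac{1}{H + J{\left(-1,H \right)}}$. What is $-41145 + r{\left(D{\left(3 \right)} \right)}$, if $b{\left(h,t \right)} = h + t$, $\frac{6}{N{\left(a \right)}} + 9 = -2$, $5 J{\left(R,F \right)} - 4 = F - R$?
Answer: $- \frac{142320302}{3459} \approx -41145.0$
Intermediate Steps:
$J{\left(R,F \right)} = \frac{4}{5} - \frac{R}{5} + \frac{F}{5}$ ($J{\left(R,F \right)} = \frac{4}{5} + \frac{F - R}{5} = \frac{4}{5} + \left(- \frac{R}{5} + \frac{F}{5}\right) = \frac{4}{5} - \frac{R}{5} + \frac{F}{5}$)
$N{\left(a \right)} = - \frac{6}{11}$ ($N{\left(a \right)} = \frac{6}{-9 - 2} = \frac{6}{-11} = 6 \left(- \frac{1}{11}\right) = - \frac{6}{11}$)
$D{\left(H \right)} = \frac{1}{1 + \frac{6 H}{5}}$ ($D{\left(H \right)} = \frac{1}{H + \left(\frac{4}{5} - - \frac{1}{5} + \frac{H}{5}\right)} = \frac{1}{H + \left(\frac{4}{5} + \frac{1}{5} + \frac{H}{5}\right)} = \frac{1}{H + \left(1 + \frac{H}{5}\right)} = \frac{1}{1 + \frac{6 H}{5}}$)
$r{\left(n \right)} = \frac{1}{\frac{148}{11} + n}$ ($r{\left(n \right)} = \frac{1}{n + \left(14 - \frac{6}{11}\right)} = \frac{1}{n + \frac{148}{11}} = \frac{1}{\frac{148}{11} + n}$)
$-41145 + r{\left(D{\left(3 \right)} \right)} = -41145 + \frac{11}{148 + 11 \frac{5}{5 + 6 \cdot 3}} = -41145 + \frac{11}{148 + 11 \frac{5}{5 + 18}} = -41145 + \frac{11}{148 + 11 \cdot \frac{5}{23}} = -41145 + \frac{11}{148 + \frac{55}{23}} = -41145 + \frac{11}{\frac{3459}{23}} = -41145 + 11 \cdot \frac{23}{3459} = -41145 + \frac{253}{3459} = - \frac{142320302}{3459}$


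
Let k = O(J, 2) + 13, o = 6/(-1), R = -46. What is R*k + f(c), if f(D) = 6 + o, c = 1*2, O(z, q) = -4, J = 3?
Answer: -414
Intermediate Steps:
c = 2
o = -6 (o = 6*(-1) = -6)
k = 9 (k = -4 + 13 = 9)
f(D) = 0 (f(D) = 6 - 6 = 0)
R*k + f(c) = -46*9 + 0 = -414 + 0 = -414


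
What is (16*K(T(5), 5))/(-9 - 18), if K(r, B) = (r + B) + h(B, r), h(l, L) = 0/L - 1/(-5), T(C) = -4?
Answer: -32/45 ≈ -0.71111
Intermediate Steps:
h(l, L) = ⅕ (h(l, L) = 0 - 1*(-⅕) = 0 + ⅕ = ⅕)
K(r, B) = ⅕ + B + r (K(r, B) = (r + B) + ⅕ = (B + r) + ⅕ = ⅕ + B + r)
(16*K(T(5), 5))/(-9 - 18) = (16*(⅕ + 5 - 4))/(-9 - 18) = (16*(6/5))/(-27) = (96/5)*(-1/27) = -32/45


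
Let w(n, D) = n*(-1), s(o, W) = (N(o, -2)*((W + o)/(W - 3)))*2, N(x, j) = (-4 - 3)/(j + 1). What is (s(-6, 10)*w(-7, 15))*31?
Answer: 1736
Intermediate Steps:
N(x, j) = -7/(1 + j)
s(o, W) = 14*(W + o)/(-3 + W) (s(o, W) = ((-7/(1 - 2))*((W + o)/(W - 3)))*2 = ((-7/(-1))*((W + o)/(-3 + W)))*2 = ((-7*(-1))*((W + o)/(-3 + W)))*2 = (7*((W + o)/(-3 + W)))*2 = (7*(W + o)/(-3 + W))*2 = 14*(W + o)/(-3 + W))
w(n, D) = -n
(s(-6, 10)*w(-7, 15))*31 = ((14*(10 - 6)/(-3 + 10))*(-1*(-7)))*31 = ((14*4/7)*7)*31 = ((14*(⅐)*4)*7)*31 = (8*7)*31 = 56*31 = 1736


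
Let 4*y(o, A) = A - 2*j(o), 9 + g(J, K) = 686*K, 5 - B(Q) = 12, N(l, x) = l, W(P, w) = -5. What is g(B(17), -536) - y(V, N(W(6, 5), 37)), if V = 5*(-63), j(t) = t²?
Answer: -1272365/4 ≈ -3.1809e+5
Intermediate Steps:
B(Q) = -7 (B(Q) = 5 - 1*12 = 5 - 12 = -7)
V = -315
g(J, K) = -9 + 686*K
y(o, A) = -o²/2 + A/4 (y(o, A) = (A - 2*o²)/4 = -o²/2 + A/4)
g(B(17), -536) - y(V, N(W(6, 5), 37)) = (-9 + 686*(-536)) - (-½*(-315)² + (¼)*(-5)) = (-9 - 367696) - (-½*99225 - 5/4) = -367705 - (-99225/2 - 5/4) = -367705 - 1*(-198455/4) = -367705 + 198455/4 = -1272365/4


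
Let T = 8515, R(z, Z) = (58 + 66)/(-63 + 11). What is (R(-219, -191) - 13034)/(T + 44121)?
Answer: -169473/684268 ≈ -0.24767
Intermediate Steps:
R(z, Z) = -31/13 (R(z, Z) = 124/(-52) = 124*(-1/52) = -31/13)
(R(-219, -191) - 13034)/(T + 44121) = (-31/13 - 13034)/(8515 + 44121) = -169473/13/52636 = -169473/13*1/52636 = -169473/684268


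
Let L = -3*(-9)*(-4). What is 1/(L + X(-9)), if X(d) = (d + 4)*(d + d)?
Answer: -1/18 ≈ -0.055556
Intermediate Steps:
X(d) = 2*d*(4 + d) (X(d) = (4 + d)*(2*d) = 2*d*(4 + d))
L = -108 (L = 27*(-4) = -108)
1/(L + X(-9)) = 1/(-108 + 2*(-9)*(4 - 9)) = 1/(-108 + 2*(-9)*(-5)) = 1/(-108 + 90) = 1/(-18) = -1/18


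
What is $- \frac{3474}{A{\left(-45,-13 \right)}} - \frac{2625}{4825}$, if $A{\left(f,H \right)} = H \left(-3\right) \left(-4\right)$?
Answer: $\frac{109017}{5018} \approx 21.725$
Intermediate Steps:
$A{\left(f,H \right)} = 12 H$ ($A{\left(f,H \right)} = - 3 H \left(-4\right) = 12 H$)
$- \frac{3474}{A{\left(-45,-13 \right)}} - \frac{2625}{4825} = - \frac{3474}{12 \left(-13\right)} - \frac{2625}{4825} = - \frac{3474}{-156} - \frac{105}{193} = \left(-3474\right) \left(- \frac{1}{156}\right) - \frac{105}{193} = \frac{579}{26} - \frac{105}{193} = \frac{109017}{5018}$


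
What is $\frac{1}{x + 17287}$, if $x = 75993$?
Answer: $\frac{1}{93280} \approx 1.072 \cdot 10^{-5}$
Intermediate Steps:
$\frac{1}{x + 17287} = \frac{1}{75993 + 17287} = \frac{1}{93280}$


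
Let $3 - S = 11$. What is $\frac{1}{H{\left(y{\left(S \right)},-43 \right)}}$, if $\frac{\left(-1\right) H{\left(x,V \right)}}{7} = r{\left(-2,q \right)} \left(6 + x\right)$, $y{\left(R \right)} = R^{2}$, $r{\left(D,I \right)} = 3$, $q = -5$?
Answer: $- \frac{1}{1470} \approx -0.00068027$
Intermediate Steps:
$S = -8$ ($S = 3 - 11 = -8$)
$H{\left(x,V \right)} = -126 - 21 x$ ($H{\left(x,V \right)} = - 7 \cdot 3 \left(6 + x\right) = - 7 \left(18 + 3 x\right) = -126 - 21 x$)
$\frac{1}{H{\left(y{\left(S \right)},-43 \right)}} = \frac{1}{-126 - 21 \left(-8\right)^{2}} = \frac{1}{-126 - 1344} = \frac{1}{-1470} = - \frac{1}{1470}$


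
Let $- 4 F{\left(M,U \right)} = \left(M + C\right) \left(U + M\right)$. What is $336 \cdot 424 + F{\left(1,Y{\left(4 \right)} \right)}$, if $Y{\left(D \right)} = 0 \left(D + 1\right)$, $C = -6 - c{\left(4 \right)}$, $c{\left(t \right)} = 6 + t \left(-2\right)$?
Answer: $\frac{569859}{4} \approx 1.4246 \cdot 10^{5}$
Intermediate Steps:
$c{\left(t \right)} = 6 - 2 t$
$C = -4$ ($C = -6 - \left(6 - 8\right) = -6 - -2 = -6 + 2 = -4$)
$Y{\left(D \right)} = 0$ ($Y{\left(D \right)} = 0 \left(1 + D\right) = 0$)
$F{\left(M,U \right)} = - \frac{\left(-4 + M\right) \left(M + U\right)}{4}$ ($F{\left(M,U \right)} = - \frac{\left(M - 4\right) \left(U + M\right)}{4} = - \frac{\left(-4 + M\right) \left(M + U\right)}{4}$)
$336 \cdot 424 + F{\left(1,Y{\left(4 \right)} \right)} = 336 \cdot 424 + \left(1 + 0 - \frac{1^{2}}{4} - \frac{1}{4} \cdot 0\right) = 142464 + \left(1 + 0 - \frac{1}{4} + 0\right) = 142464 + \frac{3}{4} = \frac{569859}{4}$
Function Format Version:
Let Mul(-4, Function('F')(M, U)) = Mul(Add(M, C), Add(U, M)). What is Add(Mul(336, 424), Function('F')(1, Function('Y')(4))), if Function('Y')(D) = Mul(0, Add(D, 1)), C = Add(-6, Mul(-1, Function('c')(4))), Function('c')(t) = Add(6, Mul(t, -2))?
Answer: Rational(569859, 4) ≈ 1.4246e+5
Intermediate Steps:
Function('c')(t) = Add(6, Mul(-2, t))
C = -4 (C = Add(-6, Mul(-1, Add(6, Mul(-2, 4)))) = Add(-6, Mul(-1, Add(6, -8))) = Add(-6, Mul(-1, -2)) = Add(-6, 2) = -4)
Function('Y')(D) = 0 (Function('Y')(D) = Mul(0, Add(1, D)) = 0)
Function('F')(M, U) = Mul(Rational(-1, 4), Add(-4, M), Add(M, U)) (Function('F')(M, U) = Mul(Rational(-1, 4), Mul(Add(M, -4), Add(U, M))) = Mul(Rational(-1, 4), Mul(Add(-4, M), Add(M, U))) = Mul(Rational(-1, 4), Add(-4, M), Add(M, U)))
Add(Mul(336, 424), Function('F')(1, Function('Y')(4))) = Add(Mul(336, 424), Add(1, 0, Mul(Rational(-1, 4), Pow(1, 2)), Mul(Rational(-1, 4), 1, 0))) = Add(142464, Add(1, 0, Mul(Rational(-1, 4), 1), 0)) = Add(142464, Add(1, 0, Rational(-1, 4), 0)) = Add(142464, Rational(3, 4)) = Rational(569859, 4)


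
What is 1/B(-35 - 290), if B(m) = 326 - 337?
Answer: -1/11 ≈ -0.090909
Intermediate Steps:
B(m) = -11
1/B(-35 - 290) = 1/(-11) = -1/11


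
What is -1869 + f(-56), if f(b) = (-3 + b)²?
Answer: 1612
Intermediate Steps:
-1869 + f(-56) = -1869 + (-3 - 56)² = -1869 + (-59)² = -1869 + 3481 = 1612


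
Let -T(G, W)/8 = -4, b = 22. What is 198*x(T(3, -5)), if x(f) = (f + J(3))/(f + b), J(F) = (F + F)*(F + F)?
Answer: 748/3 ≈ 249.33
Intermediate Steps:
T(G, W) = 32 (T(G, W) = -8*(-4) = 32)
J(F) = 4*F² (J(F) = (2*F)*(2*F) = 4*F²)
x(f) = (36 + f)/(22 + f) (x(f) = (f + 4*3²)/(f + 22) = (f + 4*9)/(22 + f) = (f + 36)/(22 + f) = (36 + f)/(22 + f))
198*x(T(3, -5)) = 198*((36 + 32)/(22 + 32)) = 198*(68/54) = 198*((1/54)*68) = 198*(34/27) = 748/3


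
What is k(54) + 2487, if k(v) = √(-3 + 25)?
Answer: 2487 + √22 ≈ 2491.7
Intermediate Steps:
k(v) = √22
k(54) + 2487 = √22 + 2487 = 2487 + √22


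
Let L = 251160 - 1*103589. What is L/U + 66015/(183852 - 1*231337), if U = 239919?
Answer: -1766168770/2278510743 ≈ -0.77514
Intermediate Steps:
L = 147571 (L = 251160 - 103589 = 147571)
L/U + 66015/(183852 - 1*231337) = 147571/239919 + 66015/(183852 - 1*231337) = 147571*(1/239919) + 66015/(183852 - 231337) = 147571/239919 + 66015/(-47485) = 147571/239919 + 66015*(-1/47485) = 147571/239919 - 13203/9497 = -1766168770/2278510743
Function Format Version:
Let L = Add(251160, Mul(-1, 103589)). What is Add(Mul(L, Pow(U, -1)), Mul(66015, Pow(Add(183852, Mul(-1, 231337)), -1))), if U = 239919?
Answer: Rational(-1766168770, 2278510743) ≈ -0.77514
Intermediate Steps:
L = 147571 (L = Add(251160, -103589) = 147571)
Add(Mul(L, Pow(U, -1)), Mul(66015, Pow(Add(183852, Mul(-1, 231337)), -1))) = Add(Mul(147571, Pow(239919, -1)), Mul(66015, Pow(Add(183852, Mul(-1, 231337)), -1))) = Add(Mul(147571, Rational(1, 239919)), Mul(66015, Pow(Add(183852, -231337), -1))) = Add(Rational(147571, 239919), Mul(66015, Pow(-47485, -1))) = Add(Rational(147571, 239919), Mul(66015, Rational(-1, 47485))) = Add(Rational(147571, 239919), Rational(-13203, 9497)) = Rational(-1766168770, 2278510743)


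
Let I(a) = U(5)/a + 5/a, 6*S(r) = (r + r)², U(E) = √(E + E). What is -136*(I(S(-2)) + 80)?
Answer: -11135 - 51*√10 ≈ -11296.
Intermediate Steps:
U(E) = √2*√E (U(E) = √(2*E) = √2*√E)
S(r) = 2*r²/3 (S(r) = (r + r)²/6 = (2*r)²/6 = (4*r²)/6 = 2*r²/3)
I(a) = 5/a + √10/a (I(a) = (√2*√5)/a + 5/a = √10/a + 5/a = 5/a + √10/a)
-136*(I(S(-2)) + 80) = -136*((5 + √10)/(((⅔)*(-2)²)) + 80) = -136*((5 + √10)/(((⅔)*4)) + 80) = -136*((5 + √10)/(8/3) + 80) = -136*(3*(5 + √10)/8 + 80) = -136*((15/8 + 3*√10/8) + 80) = -136*(655/8 + 3*√10/8) = -11135 - 51*√10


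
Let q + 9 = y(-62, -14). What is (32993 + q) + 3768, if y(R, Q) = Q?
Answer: 36738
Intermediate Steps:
q = -23 (q = -9 - 14 = -23)
(32993 + q) + 3768 = (32993 - 23) + 3768 = 32970 + 3768 = 36738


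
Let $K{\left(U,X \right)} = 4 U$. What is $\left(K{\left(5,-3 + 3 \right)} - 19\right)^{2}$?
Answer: $1$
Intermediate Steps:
$\left(K{\left(5,-3 + 3 \right)} - 19\right)^{2} = \left(4 \cdot 5 - 19\right)^{2} = \left(20 - 19\right)^{2} = 1^{2} = 1$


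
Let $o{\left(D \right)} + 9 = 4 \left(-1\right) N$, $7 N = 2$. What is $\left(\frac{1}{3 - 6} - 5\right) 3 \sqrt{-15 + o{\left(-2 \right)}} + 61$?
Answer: $61 - \frac{64 i \sqrt{77}}{7} \approx 61.0 - 80.228 i$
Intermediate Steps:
$N = \frac{2}{7}$ ($N = \frac{1}{7} \cdot 2 = \frac{2}{7} \approx 0.28571$)
$o{\left(D \right)} = - \frac{71}{7}$ ($o{\left(D \right)} = -9 + 4 \left(-1\right) \frac{2}{7} = -9 - \frac{8}{7} = - \frac{71}{7}$)
$\left(\frac{1}{3 - 6} - 5\right) 3 \sqrt{-15 + o{\left(-2 \right)}} + 61 = \left(\frac{1}{3 - 6} - 5\right) 3 \sqrt{-15 - \frac{71}{7}} + 61 = \left(\frac{1}{-3} - 5\right) 3 \sqrt{- \frac{176}{7}} + 61 = \left(- \frac{1}{3} - 5\right) 3 \frac{4 i \sqrt{77}}{7} + 61 = \left(- \frac{16}{3}\right) 3 \frac{4 i \sqrt{77}}{7} + 61 = - 16 \frac{4 i \sqrt{77}}{7} + 61 = - \frac{64 i \sqrt{77}}{7} + 61 = 61 - \frac{64 i \sqrt{77}}{7}$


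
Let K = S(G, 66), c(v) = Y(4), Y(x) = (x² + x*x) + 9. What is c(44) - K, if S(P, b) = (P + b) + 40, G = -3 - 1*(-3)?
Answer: -65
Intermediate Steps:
G = 0 (G = -3 + 3 = 0)
Y(x) = 9 + 2*x² (Y(x) = (x² + x²) + 9 = 2*x² + 9 = 9 + 2*x²)
S(P, b) = 40 + P + b
c(v) = 41 (c(v) = 9 + 2*4² = 9 + 2*16 = 9 + 32 = 41)
K = 106 (K = 40 + 0 + 66 = 106)
c(44) - K = 41 - 1*106 = 41 - 106 = -65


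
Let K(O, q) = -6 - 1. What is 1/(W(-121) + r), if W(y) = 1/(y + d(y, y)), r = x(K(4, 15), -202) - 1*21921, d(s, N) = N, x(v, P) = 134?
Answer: -242/5272455 ≈ -4.5899e-5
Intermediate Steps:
K(O, q) = -7
r = -21787 (r = 134 - 1*21921 = 134 - 21921 = -21787)
W(y) = 1/(2*y) (W(y) = 1/(y + y) = 1/(2*y))
1/(W(-121) + r) = 1/((½)/(-121) - 21787) = 1/((½)*(-1/121) - 21787) = 1/(-1/242 - 21787) = 1/(-5272455/242) = -242/5272455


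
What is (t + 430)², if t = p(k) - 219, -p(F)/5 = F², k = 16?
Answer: 1142761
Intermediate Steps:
p(F) = -5*F²
t = -1499 (t = -5*16² - 219 = -5*256 - 219 = -1280 - 219 = -1499)
(t + 430)² = (-1499 + 430)² = (-1069)² = 1142761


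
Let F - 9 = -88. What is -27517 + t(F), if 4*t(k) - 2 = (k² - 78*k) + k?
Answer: -48871/2 ≈ -24436.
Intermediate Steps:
F = -79 (F = 9 - 88 = -79)
t(k) = ½ - 77*k/4 + k²/4 (t(k) = ½ + ((k² - 78*k) + k)/4 = ½ + (k² - 77*k)/4 = ½ + (-77*k/4 + k²/4) = ½ - 77*k/4 + k²/4)
-27517 + t(F) = -27517 + (½ - 77/4*(-79) + (¼)*(-79)²) = -27517 + (½ + 6083/4 + (¼)*6241) = -27517 + (½ + 6083/4 + 6241/4) = -27517 + 6163/2 = -48871/2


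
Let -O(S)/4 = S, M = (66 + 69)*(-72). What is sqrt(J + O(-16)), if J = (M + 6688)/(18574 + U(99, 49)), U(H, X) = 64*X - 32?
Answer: 2*sqrt(1875634755)/10839 ≈ 7.9913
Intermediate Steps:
U(H, X) = -32 + 64*X
M = -9720 (M = 135*(-72) = -9720)
O(S) = -4*S
J = -1516/10839 (J = (-9720 + 6688)/(18574 + (-32 + 64*49)) = -3032/(18574 + (-32 + 3136)) = -3032/(18574 + 3104) = -3032/21678 = -3032*1/21678 = -1516/10839 ≈ -0.13987)
sqrt(J + O(-16)) = sqrt(-1516/10839 - 4*(-16)) = sqrt(-1516/10839 + 64) = sqrt(692180/10839) = 2*sqrt(1875634755)/10839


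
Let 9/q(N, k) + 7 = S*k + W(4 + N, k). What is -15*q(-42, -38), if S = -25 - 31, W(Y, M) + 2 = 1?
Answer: -27/424 ≈ -0.063679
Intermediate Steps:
W(Y, M) = -1 (W(Y, M) = -2 + 1 = -1)
S = -56
q(N, k) = 9/(-8 - 56*k) (q(N, k) = 9/(-7 + (-56*k - 1)) = 9/(-7 + (-1 - 56*k)) = 9/(-8 - 56*k))
-15*q(-42, -38) = -(-135)/(8 + 56*(-38)) = -(-135)/(8 - 2128) = -(-135)/(-2120) = -(-135)*(-1)/2120 = -15*9/2120 = -27/424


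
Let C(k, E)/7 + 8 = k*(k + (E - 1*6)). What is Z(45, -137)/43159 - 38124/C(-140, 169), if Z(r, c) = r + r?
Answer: 137285613/81268397 ≈ 1.6893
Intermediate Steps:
Z(r, c) = 2*r
C(k, E) = -56 + 7*k*(-6 + E + k) (C(k, E) = -56 + 7*(k*(k + (E - 1*6))) = -56 + 7*(k*(k + (E - 6))) = -56 + 7*(k*(k + (-6 + E))) = -56 + 7*(k*(-6 + E + k)) = -56 + 7*k*(-6 + E + k))
Z(45, -137)/43159 - 38124/C(-140, 169) = (2*45)/43159 - 38124/(-56 - 42*(-140) + 7*(-140)**2 + 7*169*(-140)) = 90*(1/43159) - 38124/(-56 + 5880 + 7*19600 - 165620) = 90/43159 - 38124/(-56 + 5880 + 137200 - 165620) = 90/43159 - 38124/(-22596) = 90/43159 - 38124*(-1/22596) = 90/43159 + 3177/1883 = 137285613/81268397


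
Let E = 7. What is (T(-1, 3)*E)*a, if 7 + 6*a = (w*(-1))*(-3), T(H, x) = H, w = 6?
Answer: -77/6 ≈ -12.833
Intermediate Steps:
a = 11/6 (a = -7/6 + ((6*(-1))*(-3))/6 = -7/6 + (-6*(-3))/6 = -7/6 + (⅙)*18 = -7/6 + 3 = 11/6 ≈ 1.8333)
(T(-1, 3)*E)*a = -1*7*(11/6) = -7*11/6 = -77/6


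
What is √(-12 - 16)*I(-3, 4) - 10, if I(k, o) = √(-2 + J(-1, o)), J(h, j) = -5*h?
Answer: -10 + 2*I*√21 ≈ -10.0 + 9.1651*I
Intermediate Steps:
I(k, o) = √3 (I(k, o) = √(-2 - 5*(-1)) = √(-2 + 5) = √3)
√(-12 - 16)*I(-3, 4) - 10 = √(-12 - 16)*√3 - 10 = √(-28)*√3 - 10 = (2*I*√7)*√3 - 10 = 2*I*√21 - 10 = -10 + 2*I*√21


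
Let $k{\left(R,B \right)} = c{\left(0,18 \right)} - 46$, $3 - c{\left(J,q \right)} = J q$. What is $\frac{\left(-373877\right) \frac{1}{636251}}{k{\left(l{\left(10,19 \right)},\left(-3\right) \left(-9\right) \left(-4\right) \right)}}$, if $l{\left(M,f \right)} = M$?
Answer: $\frac{53411}{3908399} \approx 0.013666$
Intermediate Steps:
$c{\left(J,q \right)} = 3 - J q$
$k{\left(R,B \right)} = -43$ ($k{\left(R,B \right)} = \left(3 - 0 \cdot 18\right) - 46 = \left(3 + 0\right) - 46 = 3 - 46 = -43$)
$\frac{\left(-373877\right) \frac{1}{636251}}{k{\left(l{\left(10,19 \right)},\left(-3\right) \left(-9\right) \left(-4\right) \right)}} = \frac{\left(-373877\right) \frac{1}{636251}}{-43} = \left(-373877\right) \frac{1}{636251} \left(- \frac{1}{43}\right) = \left(- \frac{53411}{90893}\right) \left(- \frac{1}{43}\right) = \frac{53411}{3908399}$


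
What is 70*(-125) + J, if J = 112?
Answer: -8638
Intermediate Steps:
70*(-125) + J = 70*(-125) + 112 = -8750 + 112 = -8638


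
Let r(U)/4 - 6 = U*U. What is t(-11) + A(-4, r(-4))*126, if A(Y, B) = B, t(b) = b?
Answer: 11077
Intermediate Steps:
r(U) = 24 + 4*U² (r(U) = 24 + 4*(U*U) = 24 + 4*U²)
t(-11) + A(-4, r(-4))*126 = -11 + (24 + 4*(-4)²)*126 = -11 + (24 + 4*16)*126 = -11 + (24 + 64)*126 = -11 + 88*126 = -11 + 11088 = 11077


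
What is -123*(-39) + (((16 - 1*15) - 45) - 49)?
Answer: 4704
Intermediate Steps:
-123*(-39) + (((16 - 1*15) - 45) - 49) = 4797 + (((16 - 15) - 45) - 49) = 4797 + ((1 - 45) - 49) = 4797 + (-44 - 49) = 4797 - 93 = 4704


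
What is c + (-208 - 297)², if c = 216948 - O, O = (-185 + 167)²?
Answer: 471649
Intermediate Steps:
O = 324 (O = (-18)² = 324)
c = 216624 (c = 216948 - 1*324 = 216948 - 324 = 216624)
c + (-208 - 297)² = 216624 + (-208 - 297)² = 216624 + (-505)² = 216624 + 255025 = 471649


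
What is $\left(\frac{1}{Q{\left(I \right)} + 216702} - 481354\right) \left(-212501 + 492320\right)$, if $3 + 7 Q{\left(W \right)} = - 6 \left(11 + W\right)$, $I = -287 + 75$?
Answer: $- \frac{68159402419705203}{506039} \approx -1.3469 \cdot 10^{11}$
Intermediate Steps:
$I = -212$
$Q{\left(W \right)} = - \frac{69}{7} - \frac{6 W}{7}$ ($Q{\left(W \right)} = - \frac{3}{7} + \frac{\left(-6\right) \left(11 + W\right)}{7} = - \frac{3}{7} + \frac{-66 - 6 W}{7} = - \frac{3}{7} - \left(\frac{66}{7} + \frac{6 W}{7}\right) = - \frac{69}{7} - \frac{6 W}{7}$)
$\left(\frac{1}{Q{\left(I \right)} + 216702} - 481354\right) \left(-212501 + 492320\right) = \left(\frac{1}{\left(- \frac{69}{7} - - \frac{1272}{7}\right) + 216702} - 481354\right) \left(-212501 + 492320\right) = \left(\frac{1}{\left(- \frac{69}{7} + \frac{1272}{7}\right) + 216702} - 481354\right) 279819 = \left(\frac{1}{\frac{1203}{7} + 216702} - 481354\right) 279819 = \left(\frac{1}{\frac{1518117}{7}} - 481354\right) 279819 = \left(\frac{7}{1518117} - 481354\right) 279819 = \left(- \frac{730751690411}{1518117}\right) 279819 = - \frac{68159402419705203}{506039}$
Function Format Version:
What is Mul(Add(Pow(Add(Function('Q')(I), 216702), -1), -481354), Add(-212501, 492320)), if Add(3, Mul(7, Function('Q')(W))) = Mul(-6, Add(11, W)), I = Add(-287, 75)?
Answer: Rational(-68159402419705203, 506039) ≈ -1.3469e+11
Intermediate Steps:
I = -212
Function('Q')(W) = Add(Rational(-69, 7), Mul(Rational(-6, 7), W)) (Function('Q')(W) = Add(Rational(-3, 7), Mul(Rational(1, 7), Mul(-6, Add(11, W)))) = Add(Rational(-3, 7), Mul(Rational(1, 7), Add(-66, Mul(-6, W)))) = Add(Rational(-3, 7), Add(Rational(-66, 7), Mul(Rational(-6, 7), W))) = Add(Rational(-69, 7), Mul(Rational(-6, 7), W)))
Mul(Add(Pow(Add(Function('Q')(I), 216702), -1), -481354), Add(-212501, 492320)) = Mul(Add(Pow(Add(Add(Rational(-69, 7), Mul(Rational(-6, 7), -212)), 216702), -1), -481354), Add(-212501, 492320)) = Mul(Add(Pow(Add(Add(Rational(-69, 7), Rational(1272, 7)), 216702), -1), -481354), 279819) = Mul(Add(Pow(Add(Rational(1203, 7), 216702), -1), -481354), 279819) = Mul(Add(Pow(Rational(1518117, 7), -1), -481354), 279819) = Mul(Add(Rational(7, 1518117), -481354), 279819) = Mul(Rational(-730751690411, 1518117), 279819) = Rational(-68159402419705203, 506039)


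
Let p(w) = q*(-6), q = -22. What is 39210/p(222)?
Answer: 6535/22 ≈ 297.05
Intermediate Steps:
p(w) = 132 (p(w) = -22*(-6) = 132)
39210/p(222) = 39210/132 = 39210*(1/132) = 6535/22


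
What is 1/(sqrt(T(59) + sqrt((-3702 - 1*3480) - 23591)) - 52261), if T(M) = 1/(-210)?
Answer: 210/(-10974810 + sqrt(210)*sqrt(-1 + 210*I*sqrt(30773))) ≈ -1.9138e-5 - 3.4303e-9*I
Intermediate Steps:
T(M) = -1/210
1/(sqrt(T(59) + sqrt((-3702 - 1*3480) - 23591)) - 52261) = 1/(sqrt(-1/210 + sqrt((-3702 - 1*3480) - 23591)) - 52261) = 1/(sqrt(-1/210 + sqrt((-3702 - 3480) - 23591)) - 52261) = 1/(sqrt(-1/210 + sqrt(-7182 - 23591)) - 52261) = 1/(sqrt(-1/210 + sqrt(-30773)) - 52261) = 1/(sqrt(-1/210 + I*sqrt(30773)) - 52261) = 1/(-52261 + sqrt(-1/210 + I*sqrt(30773)))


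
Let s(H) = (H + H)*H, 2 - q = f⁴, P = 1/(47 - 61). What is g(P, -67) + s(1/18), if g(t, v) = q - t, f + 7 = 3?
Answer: -143974/567 ≈ -253.92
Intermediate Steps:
f = -4 (f = -7 + 3 = -4)
P = -1/14 (P = 1/(-14) = -1/14 ≈ -0.071429)
q = -254 (q = 2 - 1*(-4)⁴ = 2 - 1*256 = 2 - 256 = -254)
s(H) = 2*H² (s(H) = (2*H)*H = 2*H²)
g(t, v) = -254 - t
g(P, -67) + s(1/18) = (-254 - 1*(-1/14)) + 2*(1/18)² = (-254 + 1/14) + 2*(1/18)² = -3555/14 + 2*(1/324) = -3555/14 + 1/162 = -143974/567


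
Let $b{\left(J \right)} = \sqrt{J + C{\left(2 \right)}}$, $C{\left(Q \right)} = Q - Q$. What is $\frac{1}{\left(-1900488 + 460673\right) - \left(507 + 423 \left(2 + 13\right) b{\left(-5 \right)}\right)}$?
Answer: $\frac{i}{- 1440322 i + 6345 \sqrt{5}} \approx -6.9422 \cdot 10^{-7} + 6.8384 \cdot 10^{-9} i$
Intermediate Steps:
$C{\left(Q \right)} = 0$
$b{\left(J \right)} = \sqrt{J}$ ($b{\left(J \right)} = \sqrt{J + 0} = \sqrt{J}$)
$\frac{1}{\left(-1900488 + 460673\right) - \left(507 + 423 \left(2 + 13\right) b{\left(-5 \right)}\right)} = \frac{1}{\left(-1900488 + 460673\right) - \left(507 + 423 \left(2 + 13\right) \sqrt{-5}\right)} = \frac{1}{-1439815 - \left(507 + 423 \cdot 15 i \sqrt{5}\right)} = \frac{1}{-1439815 - \left(507 + 6345 i \sqrt{5}\right)} = \frac{1}{-1440322 - 6345 i \sqrt{5}}$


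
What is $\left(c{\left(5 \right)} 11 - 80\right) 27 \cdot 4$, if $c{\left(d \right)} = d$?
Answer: $-2700$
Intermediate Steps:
$\left(c{\left(5 \right)} 11 - 80\right) 27 \cdot 4 = \left(5 \cdot 11 - 80\right) 27 \cdot 4 = \left(55 - 80\right) 108 = \left(-25\right) 108 = -2700$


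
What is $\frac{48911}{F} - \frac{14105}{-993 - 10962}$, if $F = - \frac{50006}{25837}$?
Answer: $- \frac{3021397928311}{119564346} \approx -25270.0$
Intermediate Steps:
$F = - \frac{50006}{25837}$ ($F = \left(-50006\right) \frac{1}{25837} = - \frac{50006}{25837} \approx -1.9354$)
$\frac{48911}{F} - \frac{14105}{-993 - 10962} = \frac{48911}{- \frac{50006}{25837}} - \frac{14105}{-993 - 10962} = 48911 \left(- \frac{25837}{50006}\right) - \frac{14105}{-11955} = - \frac{1263713507}{50006} - - \frac{2821}{2391} = - \frac{1263713507}{50006} + \frac{2821}{2391} = - \frac{3021397928311}{119564346}$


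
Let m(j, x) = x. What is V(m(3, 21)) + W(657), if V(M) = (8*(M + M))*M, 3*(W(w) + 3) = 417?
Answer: 7192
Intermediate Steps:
W(w) = 136 (W(w) = -3 + (1/3)*417 = -3 + 139 = 136)
V(M) = 16*M**2 (V(M) = (8*(2*M))*M = (16*M)*M = 16*M**2)
V(m(3, 21)) + W(657) = 16*21**2 + 136 = 16*441 + 136 = 7056 + 136 = 7192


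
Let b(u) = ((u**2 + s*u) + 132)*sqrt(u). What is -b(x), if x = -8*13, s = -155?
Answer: -54136*I*sqrt(26) ≈ -2.7604e+5*I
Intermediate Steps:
x = -104
b(u) = sqrt(u)*(132 + u**2 - 155*u) (b(u) = ((u**2 - 155*u) + 132)*sqrt(u) = (132 + u**2 - 155*u)*sqrt(u) = sqrt(u)*(132 + u**2 - 155*u))
-b(x) = -sqrt(-104)*(132 + (-104)**2 - 155*(-104)) = -2*I*sqrt(26)*(132 + 10816 + 16120) = -2*I*sqrt(26)*27068 = -54136*I*sqrt(26)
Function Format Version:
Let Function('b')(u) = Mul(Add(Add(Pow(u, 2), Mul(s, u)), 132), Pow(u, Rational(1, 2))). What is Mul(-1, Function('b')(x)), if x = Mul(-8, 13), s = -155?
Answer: Mul(-54136, I, Pow(26, Rational(1, 2))) ≈ Mul(-2.7604e+5, I)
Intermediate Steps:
x = -104
Function('b')(u) = Mul(Pow(u, Rational(1, 2)), Add(132, Pow(u, 2), Mul(-155, u))) (Function('b')(u) = Mul(Add(Add(Pow(u, 2), Mul(-155, u)), 132), Pow(u, Rational(1, 2))) = Mul(Add(132, Pow(u, 2), Mul(-155, u)), Pow(u, Rational(1, 2))) = Mul(Pow(u, Rational(1, 2)), Add(132, Pow(u, 2), Mul(-155, u))))
Mul(-1, Function('b')(x)) = Mul(-1, Mul(Pow(-104, Rational(1, 2)), Add(132, Pow(-104, 2), Mul(-155, -104)))) = Mul(-1, Mul(Mul(2, I, Pow(26, Rational(1, 2))), Add(132, 10816, 16120))) = Mul(-1, Mul(Mul(2, I, Pow(26, Rational(1, 2))), 27068)) = Mul(-1, Mul(54136, I, Pow(26, Rational(1, 2)))) = Mul(-54136, I, Pow(26, Rational(1, 2)))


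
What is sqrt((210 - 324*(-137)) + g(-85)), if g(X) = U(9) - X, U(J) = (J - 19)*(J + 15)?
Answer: 7*sqrt(907) ≈ 210.82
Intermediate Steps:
U(J) = (-19 + J)*(15 + J)
g(X) = -240 - X (g(X) = (-285 + 9**2 - 4*9) - X = (-285 + 81 - 36) - X = -240 - X)
sqrt((210 - 324*(-137)) + g(-85)) = sqrt((210 - 324*(-137)) + (-240 - 1*(-85))) = sqrt((210 + 44388) + (-240 + 85)) = sqrt(44598 - 155) = sqrt(44443) = 7*sqrt(907)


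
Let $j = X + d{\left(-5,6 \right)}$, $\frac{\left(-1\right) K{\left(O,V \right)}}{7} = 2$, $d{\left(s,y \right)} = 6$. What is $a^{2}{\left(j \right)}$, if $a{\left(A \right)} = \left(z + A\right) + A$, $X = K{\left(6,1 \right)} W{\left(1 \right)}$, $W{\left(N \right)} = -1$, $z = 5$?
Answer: $2025$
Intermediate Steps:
$K{\left(O,V \right)} = -14$ ($K{\left(O,V \right)} = \left(-7\right) 2 = -14$)
$X = 14$ ($X = \left(-14\right) \left(-1\right) = 14$)
$j = 20$ ($j = 14 + 6 = 20$)
$a{\left(A \right)} = 5 + 2 A$ ($a{\left(A \right)} = \left(5 + A\right) + A = 5 + 2 A$)
$a^{2}{\left(j \right)} = \left(5 + 2 \cdot 20\right)^{2} = \left(5 + 40\right)^{2} = 45^{2} = 2025$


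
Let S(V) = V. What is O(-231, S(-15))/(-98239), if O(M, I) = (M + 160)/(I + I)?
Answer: -71/2947170 ≈ -2.4091e-5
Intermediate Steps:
O(M, I) = (160 + M)/(2*I) (O(M, I) = (160 + M)/((2*I)) = (160 + M)*(1/(2*I)) = (160 + M)/(2*I))
O(-231, S(-15))/(-98239) = ((1/2)*(160 - 231)/(-15))/(-98239) = ((1/2)*(-1/15)*(-71))*(-1/98239) = (71/30)*(-1/98239) = -71/2947170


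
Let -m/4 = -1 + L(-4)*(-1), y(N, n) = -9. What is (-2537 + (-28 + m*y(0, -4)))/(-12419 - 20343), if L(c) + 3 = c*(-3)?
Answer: 2925/32762 ≈ 0.089280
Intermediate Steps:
L(c) = -3 - 3*c (L(c) = -3 + c*(-3) = -3 - 3*c)
m = 40 (m = -4*(-1 + (-3 - 3*(-4))*(-1)) = -4*(-1 + (-3 + 12)*(-1)) = -4*(-1 + 9*(-1)) = -4*(-1 - 9) = -4*(-10) = 40)
(-2537 + (-28 + m*y(0, -4)))/(-12419 - 20343) = (-2537 + (-28 + 40*(-9)))/(-12419 - 20343) = (-2537 + (-28 - 360))/(-32762) = (-2537 - 388)*(-1/32762) = -2925*(-1/32762) = 2925/32762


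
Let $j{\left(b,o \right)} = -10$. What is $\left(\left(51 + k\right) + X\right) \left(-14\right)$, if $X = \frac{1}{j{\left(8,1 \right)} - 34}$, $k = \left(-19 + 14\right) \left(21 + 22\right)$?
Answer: $\frac{50519}{22} \approx 2296.3$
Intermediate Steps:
$k = -215$ ($k = \left(-5\right) 43 = -215$)
$X = - \frac{1}{44}$ ($X = \frac{1}{-10 - 34} = \frac{1}{-44} = - \frac{1}{44} \approx -0.022727$)
$\left(\left(51 + k\right) + X\right) \left(-14\right) = \left(\left(51 - 215\right) - \frac{1}{44}\right) \left(-14\right) = \left(-164 - \frac{1}{44}\right) \left(-14\right) = \left(- \frac{7217}{44}\right) \left(-14\right) = \frac{50519}{22}$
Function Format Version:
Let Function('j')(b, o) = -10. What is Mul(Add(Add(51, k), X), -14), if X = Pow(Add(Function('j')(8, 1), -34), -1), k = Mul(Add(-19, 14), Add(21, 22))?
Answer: Rational(50519, 22) ≈ 2296.3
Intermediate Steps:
k = -215 (k = Mul(-5, 43) = -215)
X = Rational(-1, 44) (X = Pow(Add(-10, -34), -1) = Pow(-44, -1) = Rational(-1, 44) ≈ -0.022727)
Mul(Add(Add(51, k), X), -14) = Mul(Add(Add(51, -215), Rational(-1, 44)), -14) = Mul(Add(-164, Rational(-1, 44)), -14) = Mul(Rational(-7217, 44), -14) = Rational(50519, 22)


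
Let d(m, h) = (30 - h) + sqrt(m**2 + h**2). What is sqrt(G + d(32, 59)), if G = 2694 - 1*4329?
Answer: sqrt(-1664 + sqrt(4505)) ≈ 39.961*I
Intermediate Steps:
d(m, h) = 30 + sqrt(h**2 + m**2) - h (d(m, h) = (30 - h) + sqrt(h**2 + m**2) = 30 + sqrt(h**2 + m**2) - h)
G = -1635 (G = 2694 - 4329 = -1635)
sqrt(G + d(32, 59)) = sqrt(-1635 + (30 + sqrt(59**2 + 32**2) - 1*59)) = sqrt(-1635 + (30 + sqrt(3481 + 1024) - 59)) = sqrt(-1635 + (30 + sqrt(4505) - 59)) = sqrt(-1635 + (-29 + sqrt(4505))) = sqrt(-1664 + sqrt(4505))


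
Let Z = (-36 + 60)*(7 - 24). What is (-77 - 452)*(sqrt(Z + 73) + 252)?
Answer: -133308 - 529*I*sqrt(335) ≈ -1.3331e+5 - 9682.3*I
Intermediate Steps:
Z = -408 (Z = 24*(-17) = -408)
(-77 - 452)*(sqrt(Z + 73) + 252) = (-77 - 452)*(sqrt(-408 + 73) + 252) = -529*(sqrt(-335) + 252) = -529*(I*sqrt(335) + 252) = -529*(252 + I*sqrt(335)) = -133308 - 529*I*sqrt(335)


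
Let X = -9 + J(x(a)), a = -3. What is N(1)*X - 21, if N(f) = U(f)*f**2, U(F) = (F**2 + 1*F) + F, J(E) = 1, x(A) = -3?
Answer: -45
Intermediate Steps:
U(F) = F**2 + 2*F (U(F) = (F**2 + F) + F = (F + F**2) + F = F**2 + 2*F)
N(f) = f**3*(2 + f) (N(f) = (f*(2 + f))*f**2 = f**3*(2 + f))
X = -8 (X = -9 + 1 = -8)
N(1)*X - 21 = (1**3*(2 + 1))*(-8) - 21 = (1*3)*(-8) - 21 = 3*(-8) - 21 = -24 - 21 = -45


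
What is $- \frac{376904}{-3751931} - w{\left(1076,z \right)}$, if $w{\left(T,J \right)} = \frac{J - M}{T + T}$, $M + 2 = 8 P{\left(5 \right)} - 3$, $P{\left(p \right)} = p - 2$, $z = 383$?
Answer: $- \frac{138651369}{2018538878} \approx -0.068689$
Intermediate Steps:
$P{\left(p \right)} = -2 + p$
$M = 19$ ($M = -2 - \left(3 - 8 \left(-2 + 5\right)\right) = -2 + \left(8 \cdot 3 - 3\right) = -2 + \left(24 - 3\right) = -2 + 21 = 19$)
$w{\left(T,J \right)} = \frac{-19 + J}{2 T}$ ($w{\left(T,J \right)} = \frac{J - 19}{T + T} = \frac{J - 19}{2 T} = \left(-19 + J\right) \frac{1}{2 T} = \frac{-19 + J}{2 T}$)
$- \frac{376904}{-3751931} - w{\left(1076,z \right)} = - \frac{376904}{-3751931} - \frac{-19 + 383}{2 \cdot 1076} = \left(-376904\right) \left(- \frac{1}{3751931}\right) - \frac{1}{2} \cdot \frac{1}{1076} \cdot 364 = \frac{376904}{3751931} - \frac{91}{538} = - \frac{138651369}{2018538878}$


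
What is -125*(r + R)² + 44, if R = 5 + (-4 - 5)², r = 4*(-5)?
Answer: -544456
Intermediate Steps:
r = -20
R = 86 (R = 5 + (-9)² = 5 + 81 = 86)
-125*(r + R)² + 44 = -125*(-20 + 86)² + 44 = -125*66² + 44 = -125*4356 + 44 = -544500 + 44 = -544456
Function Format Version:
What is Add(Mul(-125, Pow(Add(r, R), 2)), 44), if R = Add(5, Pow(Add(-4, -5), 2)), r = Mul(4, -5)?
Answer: -544456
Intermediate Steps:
r = -20
R = 86 (R = Add(5, Pow(-9, 2)) = Add(5, 81) = 86)
Add(Mul(-125, Pow(Add(r, R), 2)), 44) = Add(Mul(-125, Pow(Add(-20, 86), 2)), 44) = Add(Mul(-125, Pow(66, 2)), 44) = Add(Mul(-125, 4356), 44) = Add(-544500, 44) = -544456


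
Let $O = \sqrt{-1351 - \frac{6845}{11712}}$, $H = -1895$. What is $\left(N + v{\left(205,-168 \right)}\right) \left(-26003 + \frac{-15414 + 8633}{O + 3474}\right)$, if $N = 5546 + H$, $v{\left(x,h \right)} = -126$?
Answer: $\frac{3525 \left(- 26003 \sqrt{2896845531} + 132259521192 i\right)}{\sqrt{2896845531} - 5085936 i} \approx -9.1667 \cdot 10^{7} + 72.806 i$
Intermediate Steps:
$O = \frac{i \sqrt{2896845531}}{1464}$ ($O = \sqrt{-1351 - \frac{6845}{11712}} = \sqrt{- \frac{15829757}{11712}} = \frac{i \sqrt{2896845531}}{1464} \approx 36.764 i$)
$N = 3651$ ($N = 5546 - 1895 = 3651$)
$\left(N + v{\left(205,-168 \right)}\right) \left(-26003 + \frac{-15414 + 8633}{O + 3474}\right) = \left(3651 - 126\right) \left(-26003 + \frac{-15414 + 8633}{\frac{i \sqrt{2896845531}}{1464} + 3474}\right) = 3525 \left(-26003 - \frac{6781}{3474 + \frac{i \sqrt{2896845531}}{1464}}\right) = -91660575 - \frac{23903025}{3474 + \frac{i \sqrt{2896845531}}{1464}}$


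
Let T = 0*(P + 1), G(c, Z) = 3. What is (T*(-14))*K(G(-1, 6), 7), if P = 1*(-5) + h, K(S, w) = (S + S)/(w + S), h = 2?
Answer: 0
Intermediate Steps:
K(S, w) = 2*S/(S + w) (K(S, w) = (2*S)/(S + w) = 2*S/(S + w))
P = -3 (P = 1*(-5) + 2 = -5 + 2 = -3)
T = 0 (T = 0*(-3 + 1) = 0*(-2) = 0)
(T*(-14))*K(G(-1, 6), 7) = (0*(-14))*(2*3/(3 + 7)) = 0*(2*3/10) = 0*(2*3*(1/10)) = 0*(3/5) = 0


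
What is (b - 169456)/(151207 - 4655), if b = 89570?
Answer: -39943/73276 ≈ -0.54510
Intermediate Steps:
(b - 169456)/(151207 - 4655) = (89570 - 169456)/(151207 - 4655) = -79886/146552 = -79886*1/146552 = -39943/73276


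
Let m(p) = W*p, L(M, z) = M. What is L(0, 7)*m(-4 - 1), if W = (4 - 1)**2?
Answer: 0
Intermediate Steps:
W = 9 (W = 3**2 = 9)
m(p) = 9*p
L(0, 7)*m(-4 - 1) = 0*(9*(-4 - 1)) = 0*(9*(-5)) = 0*(-45) = 0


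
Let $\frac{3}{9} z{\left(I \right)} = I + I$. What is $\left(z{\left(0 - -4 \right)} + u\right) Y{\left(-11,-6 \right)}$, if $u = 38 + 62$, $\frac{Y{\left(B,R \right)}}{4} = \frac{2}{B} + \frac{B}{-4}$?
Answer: $\frac{14012}{11} \approx 1273.8$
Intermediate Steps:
$Y{\left(B,R \right)} = - B + \frac{8}{B}$ ($Y{\left(B,R \right)} = 4 \left(\frac{2}{B} + \frac{B}{-4}\right) = 4 \left(\frac{2}{B} + B \left(- \frac{1}{4}\right)\right) = 4 \left(\frac{2}{B} - \frac{B}{4}\right) = - B + \frac{8}{B}$)
$z{\left(I \right)} = 6 I$ ($z{\left(I \right)} = 3 \left(I + I\right) = 3 \cdot 2 I = 6 I$)
$u = 100$
$\left(z{\left(0 - -4 \right)} + u\right) Y{\left(-11,-6 \right)} = \left(6 \left(0 - -4\right) + 100\right) \left(\left(-1\right) \left(-11\right) + \frac{8}{-11}\right) = \left(6 \left(0 + 4\right) + 100\right) \left(11 + 8 \left(- \frac{1}{11}\right)\right) = \left(6 \cdot 4 + 100\right) \left(11 - \frac{8}{11}\right) = \left(24 + 100\right) \frac{113}{11} = 124 \cdot \frac{113}{11} = \frac{14012}{11}$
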